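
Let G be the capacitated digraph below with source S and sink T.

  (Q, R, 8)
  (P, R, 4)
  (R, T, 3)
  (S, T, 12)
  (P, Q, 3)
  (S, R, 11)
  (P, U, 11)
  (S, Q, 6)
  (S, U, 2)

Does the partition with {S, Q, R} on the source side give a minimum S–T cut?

Given cut capacity: 2 + 12 + 3 = 17.
Augment S→T: bottleneck 12, flow now 12.
Augment S→R→T: bottleneck 3, flow now 15.
No augmenting path remains; maximum flow = 15.
In the residual graph, reachable from S: {S, Q, R, U}.
Min-cut edges: S→T (12), R→T (3); capacity 12 + 3 = 15.
Cut capacity 17 exceeds the max flow 15, so it is not minimum.

No — its capacity is 17, but the minimum cut has capacity 15.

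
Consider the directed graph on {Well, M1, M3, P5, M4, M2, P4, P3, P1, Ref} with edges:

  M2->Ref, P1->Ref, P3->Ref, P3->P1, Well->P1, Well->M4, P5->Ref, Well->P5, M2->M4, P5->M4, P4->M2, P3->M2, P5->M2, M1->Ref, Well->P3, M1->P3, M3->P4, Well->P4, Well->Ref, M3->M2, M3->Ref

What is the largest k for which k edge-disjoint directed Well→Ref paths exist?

5

Assign every edge capacity 1; by Menger, the answer equals the max flow.
Path Well→Ref (+1); total 1.
Path Well→P5→Ref (+1); total 2.
Path Well→P3→Ref (+1); total 3.
Path Well→P1→Ref (+1); total 4.
Path Well→P4→M2→Ref (+1); total 5.
No residual Well→Ref path; max flow = 5.
Certifying cut of size 5: {Well→P1, Well→P3, Well→P4, Well→P5, Well→Ref}.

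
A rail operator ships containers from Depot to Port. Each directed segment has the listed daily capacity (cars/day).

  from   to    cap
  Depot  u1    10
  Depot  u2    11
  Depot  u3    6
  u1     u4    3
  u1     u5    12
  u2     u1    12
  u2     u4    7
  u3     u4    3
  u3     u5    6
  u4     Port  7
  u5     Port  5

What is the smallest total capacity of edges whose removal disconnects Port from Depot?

Augment Depot→u1→u4→Port: bottleneck 3, flow now 3.
Augment Depot→u1→u5→Port: bottleneck 5, flow now 8.
Augment Depot→u2→u4→Port: bottleneck 4, flow now 12.
No augmenting path remains; maximum flow = 12.
By max-flow min-cut, the minimum cut capacity equals the max flow.
In the residual graph, reachable from Depot: {Depot, u1, u2, u3, u4, u5}.
Min-cut edges: u4→Port (7), u5→Port (5); capacity 7 + 5 = 12.

12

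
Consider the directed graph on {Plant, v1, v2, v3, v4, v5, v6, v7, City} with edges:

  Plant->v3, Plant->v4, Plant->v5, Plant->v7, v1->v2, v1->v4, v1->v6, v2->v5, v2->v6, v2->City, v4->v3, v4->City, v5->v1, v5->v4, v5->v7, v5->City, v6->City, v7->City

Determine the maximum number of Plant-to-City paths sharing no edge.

3

Assign every edge capacity 1; by Menger, the answer equals the max flow.
Path Plant→v4→City (+1); total 1.
Path Plant→v5→City (+1); total 2.
Path Plant→v7→City (+1); total 3.
No residual Plant→City path; max flow = 3.
Certifying cut of size 3: {Plant→v4, Plant→v5, Plant→v7}.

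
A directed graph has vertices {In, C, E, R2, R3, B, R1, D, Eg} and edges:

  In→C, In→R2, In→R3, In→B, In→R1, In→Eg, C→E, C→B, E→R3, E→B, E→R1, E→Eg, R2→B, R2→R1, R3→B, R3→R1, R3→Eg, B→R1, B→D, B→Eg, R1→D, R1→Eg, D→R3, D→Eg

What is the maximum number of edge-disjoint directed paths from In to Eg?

Assign every edge capacity 1; by Menger, the answer equals the max flow.
Path In→Eg (+1); total 1.
Path In→R3→Eg (+1); total 2.
Path In→B→Eg (+1); total 3.
Path In→R1→Eg (+1); total 4.
Path In→C→E→Eg (+1); total 5.
Path In→R2→B→D→Eg (+1); total 6.
No residual In→Eg path; max flow = 6.
Certifying cut of size 6: {In→B, In→C, In→Eg, In→R1, In→R2, In→R3}.

6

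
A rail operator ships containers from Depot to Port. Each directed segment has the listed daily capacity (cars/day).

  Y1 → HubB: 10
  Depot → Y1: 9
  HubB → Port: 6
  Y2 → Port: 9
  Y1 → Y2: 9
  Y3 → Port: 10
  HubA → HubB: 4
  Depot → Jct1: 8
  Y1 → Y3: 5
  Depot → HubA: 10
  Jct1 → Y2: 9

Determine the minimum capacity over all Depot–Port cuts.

20

Augment Depot→Y1→HubB→Port: bottleneck 6, flow now 6.
Augment Depot→Y1→Y2→Port: bottleneck 3, flow now 9.
Augment Depot→Jct1→Y2→Port: bottleneck 6, flow now 15.
Augment Depot→HubA→HubB→Y1→Y3→Port: bottleneck 4, flow now 19. (uses reverse residual edge)
Augment Depot→Jct1→Y2→Y1→Y3→Port: bottleneck 1, flow now 20. (uses reverse residual edge)
No augmenting path remains; maximum flow = 20.
By max-flow min-cut, the minimum cut capacity equals the max flow.
In the residual graph, reachable from Depot: {Depot, Y1, HubA, Jct1, HubB, Y2}.
Min-cut edges: Y1→Y3 (5), HubB→Port (6), Y2→Port (9); capacity 5 + 6 + 9 = 20.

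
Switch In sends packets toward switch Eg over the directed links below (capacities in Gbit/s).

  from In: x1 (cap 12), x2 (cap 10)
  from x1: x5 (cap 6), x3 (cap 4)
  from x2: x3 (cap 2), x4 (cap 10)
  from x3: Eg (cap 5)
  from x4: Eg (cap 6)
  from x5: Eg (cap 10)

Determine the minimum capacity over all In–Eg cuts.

Augment In→x1→x3→Eg: bottleneck 4, flow now 4.
Augment In→x1→x5→Eg: bottleneck 6, flow now 10.
Augment In→x2→x3→Eg: bottleneck 1, flow now 11.
Augment In→x2→x4→Eg: bottleneck 6, flow now 17.
No augmenting path remains; maximum flow = 17.
By max-flow min-cut, the minimum cut capacity equals the max flow.
In the residual graph, reachable from In: {In, x1, x2, x3, x4}.
Min-cut edges: x1→x5 (6), x3→Eg (5), x4→Eg (6); capacity 6 + 5 + 6 = 17.

17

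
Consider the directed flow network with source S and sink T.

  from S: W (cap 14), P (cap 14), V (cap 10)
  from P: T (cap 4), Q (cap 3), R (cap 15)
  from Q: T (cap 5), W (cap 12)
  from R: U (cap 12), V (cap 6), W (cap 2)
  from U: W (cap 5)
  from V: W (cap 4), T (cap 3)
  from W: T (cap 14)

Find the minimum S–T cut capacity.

Augment S→P→T: bottleneck 4, flow now 4.
Augment S→V→T: bottleneck 3, flow now 7.
Augment S→W→T: bottleneck 14, flow now 21.
Augment S→P→Q→T: bottleneck 3, flow now 24.
No augmenting path remains; maximum flow = 24.
By max-flow min-cut, the minimum cut capacity equals the max flow.
In the residual graph, reachable from S: {S, P, R, U, V, W}.
Min-cut edges: P→Q (3), P→T (4), V→T (3), W→T (14); capacity 3 + 4 + 3 + 14 = 24.

24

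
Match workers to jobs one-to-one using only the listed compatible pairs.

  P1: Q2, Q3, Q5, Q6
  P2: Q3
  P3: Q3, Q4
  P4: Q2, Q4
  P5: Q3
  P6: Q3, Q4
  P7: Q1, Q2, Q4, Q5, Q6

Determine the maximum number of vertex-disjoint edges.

Unit-capacity flow: source→left, listed edges, right→sink; max matching = max flow.
Augmenting path P1→Q2 (+1); matched 1.
Augmenting path P2→Q3 (+1); matched 2.
Augmenting path P3→Q4 (+1); matched 3.
Augmenting path P7→Q1 (+1); matched 4.
Augmenting path P4→Q2→P1→Q5 (+1); matched 5.
No augmenting path remains; maximum matching = 5.
König certificate: {P1, P4, P7, Q3, Q4} is a vertex cover of size 5 (every listed pair touches it), so no matching can be larger.

5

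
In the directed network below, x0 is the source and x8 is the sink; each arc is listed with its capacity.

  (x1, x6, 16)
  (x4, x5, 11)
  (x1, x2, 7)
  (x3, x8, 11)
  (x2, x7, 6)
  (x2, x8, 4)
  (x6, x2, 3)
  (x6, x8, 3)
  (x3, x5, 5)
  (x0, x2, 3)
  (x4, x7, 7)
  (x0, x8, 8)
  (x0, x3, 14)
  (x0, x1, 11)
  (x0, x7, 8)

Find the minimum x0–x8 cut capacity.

Augment x0→x8: bottleneck 8, flow now 8.
Augment x0→x2→x8: bottleneck 3, flow now 11.
Augment x0→x3→x8: bottleneck 11, flow now 22.
Augment x0→x1→x2→x8: bottleneck 1, flow now 23.
Augment x0→x1→x6→x8: bottleneck 3, flow now 26.
No augmenting path remains; maximum flow = 26.
By max-flow min-cut, the minimum cut capacity equals the max flow.
In the residual graph, reachable from x0: {x0, x1, x2, x3, x5, x6, x7}.
Min-cut edges: x0→x8 (8), x2→x8 (4), x3→x8 (11), x6→x8 (3); capacity 8 + 4 + 11 + 3 = 26.

26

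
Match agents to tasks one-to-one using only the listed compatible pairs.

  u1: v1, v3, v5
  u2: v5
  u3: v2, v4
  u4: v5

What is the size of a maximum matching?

3

Unit-capacity flow: source→left, listed edges, right→sink; max matching = max flow.
Augmenting path u1→v1 (+1); matched 1.
Augmenting path u2→v5 (+1); matched 2.
Augmenting path u3→v2 (+1); matched 3.
No augmenting path remains; maximum matching = 3.
König certificate: {u1, u3, v5} is a vertex cover of size 3 (every listed pair touches it), so no matching can be larger.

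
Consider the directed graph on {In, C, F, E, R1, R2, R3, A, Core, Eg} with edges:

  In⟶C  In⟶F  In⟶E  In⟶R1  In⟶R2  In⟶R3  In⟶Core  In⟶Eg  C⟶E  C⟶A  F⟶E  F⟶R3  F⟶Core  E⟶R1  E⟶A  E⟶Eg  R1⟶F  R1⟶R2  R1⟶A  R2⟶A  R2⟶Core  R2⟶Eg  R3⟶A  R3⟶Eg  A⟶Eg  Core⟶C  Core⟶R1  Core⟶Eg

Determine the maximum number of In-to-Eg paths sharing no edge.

6

Assign every edge capacity 1; by Menger, the answer equals the max flow.
Path In→Eg (+1); total 1.
Path In→E→Eg (+1); total 2.
Path In→R2→Eg (+1); total 3.
Path In→R3→Eg (+1); total 4.
Path In→Core→Eg (+1); total 5.
Path In→C→A→Eg (+1); total 6.
No residual In→Eg path; max flow = 6.
Certifying cut of size 6: {A→Eg, Core→Eg, E→Eg, In→Eg, R2→Eg, R3→Eg}.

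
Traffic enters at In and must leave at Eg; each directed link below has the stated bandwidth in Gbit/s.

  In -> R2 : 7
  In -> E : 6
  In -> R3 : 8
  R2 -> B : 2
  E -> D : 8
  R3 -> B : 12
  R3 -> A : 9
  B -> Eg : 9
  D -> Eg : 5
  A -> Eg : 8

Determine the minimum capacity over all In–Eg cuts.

15

Augment In→R2→B→Eg: bottleneck 2, flow now 2.
Augment In→E→D→Eg: bottleneck 5, flow now 7.
Augment In→R3→B→Eg: bottleneck 7, flow now 14.
Augment In→R3→A→Eg: bottleneck 1, flow now 15.
No augmenting path remains; maximum flow = 15.
By max-flow min-cut, the minimum cut capacity equals the max flow.
In the residual graph, reachable from In: {In, R2, E, D}.
Min-cut edges: In→R3 (8), R2→B (2), D→Eg (5); capacity 8 + 2 + 5 = 15.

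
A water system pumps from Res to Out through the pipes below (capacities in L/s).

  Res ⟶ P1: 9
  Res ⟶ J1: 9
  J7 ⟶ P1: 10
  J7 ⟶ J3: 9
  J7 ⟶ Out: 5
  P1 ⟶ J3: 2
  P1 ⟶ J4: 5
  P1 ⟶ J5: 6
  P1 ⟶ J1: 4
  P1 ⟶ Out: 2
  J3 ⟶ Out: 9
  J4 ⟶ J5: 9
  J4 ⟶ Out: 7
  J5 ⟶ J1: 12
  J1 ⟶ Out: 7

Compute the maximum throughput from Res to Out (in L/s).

16

Augment Res→P1→Out: bottleneck 2, flow now 2.
Augment Res→J1→Out: bottleneck 7, flow now 9.
Augment Res→P1→J3→Out: bottleneck 2, flow now 11.
Augment Res→P1→J4→Out: bottleneck 5, flow now 16.
No augmenting path remains; maximum flow = 16.
In the residual graph, reachable from Res: {Res, J1}.
Min-cut edges: Res→P1 (9), J1→Out (7); capacity 9 + 7 = 16.
This cut is saturated, so no flow can exceed 16.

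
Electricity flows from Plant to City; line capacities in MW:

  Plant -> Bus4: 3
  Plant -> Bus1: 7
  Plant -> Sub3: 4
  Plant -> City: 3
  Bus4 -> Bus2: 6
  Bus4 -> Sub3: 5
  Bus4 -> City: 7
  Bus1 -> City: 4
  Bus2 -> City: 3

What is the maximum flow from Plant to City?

Augment Plant→City: bottleneck 3, flow now 3.
Augment Plant→Bus4→City: bottleneck 3, flow now 6.
Augment Plant→Bus1→City: bottleneck 4, flow now 10.
No augmenting path remains; maximum flow = 10.
In the residual graph, reachable from Plant: {Plant, Bus1, Sub3}.
Min-cut edges: Plant→Bus4 (3), Plant→City (3), Bus1→City (4); capacity 3 + 3 + 4 = 10.
This cut is saturated, so no flow can exceed 10.

10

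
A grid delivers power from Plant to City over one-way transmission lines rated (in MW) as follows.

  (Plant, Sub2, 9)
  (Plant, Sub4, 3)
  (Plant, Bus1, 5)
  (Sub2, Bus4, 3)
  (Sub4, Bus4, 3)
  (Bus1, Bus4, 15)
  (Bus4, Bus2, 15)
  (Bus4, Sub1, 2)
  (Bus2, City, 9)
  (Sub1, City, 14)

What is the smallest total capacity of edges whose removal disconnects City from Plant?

11

Augment Plant→Sub2→Bus4→Bus2→City: bottleneck 3, flow now 3.
Augment Plant→Sub4→Bus4→Bus2→City: bottleneck 3, flow now 6.
Augment Plant→Bus1→Bus4→Bus2→City: bottleneck 3, flow now 9.
Augment Plant→Bus1→Bus4→Sub1→City: bottleneck 2, flow now 11.
No augmenting path remains; maximum flow = 11.
By max-flow min-cut, the minimum cut capacity equals the max flow.
In the residual graph, reachable from Plant: {Plant, Sub2}.
Min-cut edges: Plant→Sub4 (3), Plant→Bus1 (5), Sub2→Bus4 (3); capacity 3 + 5 + 3 = 11.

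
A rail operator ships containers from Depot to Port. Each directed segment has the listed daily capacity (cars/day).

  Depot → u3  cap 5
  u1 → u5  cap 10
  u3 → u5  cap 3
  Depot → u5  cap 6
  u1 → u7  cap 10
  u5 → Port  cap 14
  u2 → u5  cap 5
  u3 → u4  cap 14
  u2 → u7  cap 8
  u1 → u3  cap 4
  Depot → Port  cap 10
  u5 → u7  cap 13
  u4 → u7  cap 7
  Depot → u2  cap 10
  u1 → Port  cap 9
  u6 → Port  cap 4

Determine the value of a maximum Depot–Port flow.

24

Augment Depot→Port: bottleneck 10, flow now 10.
Augment Depot→u5→Port: bottleneck 6, flow now 16.
Augment Depot→u2→u5→Port: bottleneck 5, flow now 21.
Augment Depot→u3→u5→Port: bottleneck 3, flow now 24.
No augmenting path remains; maximum flow = 24.
In the residual graph, reachable from Depot: {Depot, u2, u3, u4, u7}.
Min-cut edges: Depot→u5 (6), Depot→Port (10), u2→u5 (5), u3→u5 (3); capacity 6 + 10 + 5 + 3 = 24.
This cut is saturated, so no flow can exceed 24.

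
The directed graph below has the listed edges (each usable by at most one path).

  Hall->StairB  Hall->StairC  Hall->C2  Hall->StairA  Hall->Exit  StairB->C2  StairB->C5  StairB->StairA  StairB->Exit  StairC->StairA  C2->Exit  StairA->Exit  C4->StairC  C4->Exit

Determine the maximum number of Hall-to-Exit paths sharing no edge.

Assign every edge capacity 1; by Menger, the answer equals the max flow.
Path Hall→Exit (+1); total 1.
Path Hall→StairB→Exit (+1); total 2.
Path Hall→C2→Exit (+1); total 3.
Path Hall→StairA→Exit (+1); total 4.
No residual Hall→Exit path; max flow = 4.
Certifying cut of size 4: {Hall→C2, Hall→Exit, Hall→StairB, StairA→Exit}.

4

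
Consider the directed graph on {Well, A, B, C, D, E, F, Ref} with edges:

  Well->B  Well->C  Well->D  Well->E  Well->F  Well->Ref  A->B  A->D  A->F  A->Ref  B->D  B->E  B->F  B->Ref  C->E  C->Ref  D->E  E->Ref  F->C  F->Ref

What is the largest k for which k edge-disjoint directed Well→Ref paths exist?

Assign every edge capacity 1; by Menger, the answer equals the max flow.
Path Well→Ref (+1); total 1.
Path Well→B→Ref (+1); total 2.
Path Well→C→Ref (+1); total 3.
Path Well→E→Ref (+1); total 4.
Path Well→F→Ref (+1); total 5.
No residual Well→Ref path; max flow = 5.
Certifying cut of size 5: {E→Ref, Well→B, Well→C, Well→F, Well→Ref}.

5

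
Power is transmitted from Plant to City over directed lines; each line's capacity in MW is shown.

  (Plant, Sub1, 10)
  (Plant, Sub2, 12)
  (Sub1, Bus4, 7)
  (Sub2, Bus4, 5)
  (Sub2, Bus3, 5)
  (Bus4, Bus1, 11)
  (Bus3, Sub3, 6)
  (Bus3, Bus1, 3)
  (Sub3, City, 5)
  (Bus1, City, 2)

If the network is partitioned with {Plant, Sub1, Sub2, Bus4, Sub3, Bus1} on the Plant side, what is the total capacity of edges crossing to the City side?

Edges leaving {Plant, Sub1, Sub2, Bus4, Sub3, Bus1}: Sub2→Bus3 (5), Sub3→City (5), Bus1→City (2).
Cut capacity = 5 + 5 + 2 = 12.

12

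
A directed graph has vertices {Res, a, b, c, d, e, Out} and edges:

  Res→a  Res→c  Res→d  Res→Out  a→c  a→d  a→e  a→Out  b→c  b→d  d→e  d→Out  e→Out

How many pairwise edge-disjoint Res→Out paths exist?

3

Assign every edge capacity 1; by Menger, the answer equals the max flow.
Path Res→Out (+1); total 1.
Path Res→a→Out (+1); total 2.
Path Res→d→Out (+1); total 3.
No residual Res→Out path; max flow = 3.
Certifying cut of size 3: {Res→Out, Res→a, Res→d}.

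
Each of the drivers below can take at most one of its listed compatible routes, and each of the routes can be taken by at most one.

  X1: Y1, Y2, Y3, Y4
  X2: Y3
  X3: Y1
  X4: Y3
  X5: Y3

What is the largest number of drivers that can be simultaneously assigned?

Unit-capacity flow: source→left, listed edges, right→sink; max matching = max flow.
Augmenting path X1→Y1 (+1); matched 1.
Augmenting path X2→Y3 (+1); matched 2.
Augmenting path X3→Y1→X1→Y2 (+1); matched 3.
No augmenting path remains; maximum matching = 3.
König certificate: {X1, X3, Y3} is a vertex cover of size 3 (every listed pair touches it), so no matching can be larger.

3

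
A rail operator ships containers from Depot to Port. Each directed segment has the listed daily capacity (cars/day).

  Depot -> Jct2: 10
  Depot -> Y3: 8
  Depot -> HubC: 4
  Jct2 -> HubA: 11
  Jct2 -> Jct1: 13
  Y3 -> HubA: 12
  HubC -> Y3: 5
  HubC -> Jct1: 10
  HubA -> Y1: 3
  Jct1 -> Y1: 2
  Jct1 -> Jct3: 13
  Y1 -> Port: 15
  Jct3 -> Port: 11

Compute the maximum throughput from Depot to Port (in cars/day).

16

Augment Depot→Jct2→HubA→Y1→Port: bottleneck 3, flow now 3.
Augment Depot→Jct2→Jct1→Y1→Port: bottleneck 2, flow now 5.
Augment Depot→Jct2→Jct1→Jct3→Port: bottleneck 5, flow now 10.
Augment Depot→HubC→Jct1→Jct3→Port: bottleneck 4, flow now 14.
Augment Depot→Y3→HubA→Jct2→Jct1→Jct3→Port: bottleneck 2, flow now 16. (uses reverse residual edge)
No augmenting path remains; maximum flow = 16.
In the residual graph, reachable from Depot: {Depot, Jct2, Y3, HubC, HubA, Jct1, Jct3}.
Min-cut edges: HubA→Y1 (3), Jct1→Y1 (2), Jct3→Port (11); capacity 3 + 2 + 11 = 16.
This cut is saturated, so no flow can exceed 16.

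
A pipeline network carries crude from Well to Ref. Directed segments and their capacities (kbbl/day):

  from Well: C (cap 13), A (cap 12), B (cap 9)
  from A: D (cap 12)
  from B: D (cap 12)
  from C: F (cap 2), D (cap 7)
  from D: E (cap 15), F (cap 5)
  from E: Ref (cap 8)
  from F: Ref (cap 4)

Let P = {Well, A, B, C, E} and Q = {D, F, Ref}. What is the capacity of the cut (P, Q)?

41

Edges leaving {Well, A, B, C, E}: A→D (12), B→D (12), C→D (7), C→F (2), E→Ref (8).
Cut capacity = 12 + 12 + 7 + 2 + 8 = 41.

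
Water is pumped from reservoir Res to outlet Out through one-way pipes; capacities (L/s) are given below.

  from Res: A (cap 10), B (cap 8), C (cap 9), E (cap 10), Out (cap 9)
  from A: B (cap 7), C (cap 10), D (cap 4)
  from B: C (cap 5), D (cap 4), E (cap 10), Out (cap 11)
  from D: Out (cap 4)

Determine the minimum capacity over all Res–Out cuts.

24

Augment Res→Out: bottleneck 9, flow now 9.
Augment Res→B→Out: bottleneck 8, flow now 17.
Augment Res→A→B→Out: bottleneck 3, flow now 20.
Augment Res→A→D→Out: bottleneck 4, flow now 24.
No augmenting path remains; maximum flow = 24.
By max-flow min-cut, the minimum cut capacity equals the max flow.
In the residual graph, reachable from Res: {Res, A, B, C, D, E}.
Min-cut edges: Res→Out (9), B→Out (11), D→Out (4); capacity 9 + 11 + 4 = 24.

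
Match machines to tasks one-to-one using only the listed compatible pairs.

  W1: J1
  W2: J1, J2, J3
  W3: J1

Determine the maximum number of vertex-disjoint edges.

2

Unit-capacity flow: source→left, listed edges, right→sink; max matching = max flow.
Augmenting path W1→J1 (+1); matched 1.
Augmenting path W2→J2 (+1); matched 2.
No augmenting path remains; maximum matching = 2.
König certificate: {W2, J1} is a vertex cover of size 2 (every listed pair touches it), so no matching can be larger.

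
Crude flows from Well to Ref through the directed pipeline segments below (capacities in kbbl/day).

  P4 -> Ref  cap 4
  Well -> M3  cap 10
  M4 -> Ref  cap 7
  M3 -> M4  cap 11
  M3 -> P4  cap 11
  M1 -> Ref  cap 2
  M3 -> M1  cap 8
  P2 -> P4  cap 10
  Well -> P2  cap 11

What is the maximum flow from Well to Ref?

13

Augment Well→M3→M1→Ref: bottleneck 2, flow now 2.
Augment Well→M3→P4→Ref: bottleneck 4, flow now 6.
Augment Well→M3→M4→Ref: bottleneck 4, flow now 10.
Augment Well→P2→P4→M3→M4→Ref: bottleneck 3, flow now 13. (uses reverse residual edge)
No augmenting path remains; maximum flow = 13.
In the residual graph, reachable from Well: {Well, M3, P2, M1, P4, M4}.
Min-cut edges: M1→Ref (2), P4→Ref (4), M4→Ref (7); capacity 2 + 4 + 7 = 13.
This cut is saturated, so no flow can exceed 13.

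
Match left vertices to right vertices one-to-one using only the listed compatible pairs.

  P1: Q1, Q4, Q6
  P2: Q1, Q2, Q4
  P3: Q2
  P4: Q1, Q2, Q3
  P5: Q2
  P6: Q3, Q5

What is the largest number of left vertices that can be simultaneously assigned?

Unit-capacity flow: source→left, listed edges, right→sink; max matching = max flow.
Augmenting path P1→Q1 (+1); matched 1.
Augmenting path P2→Q2 (+1); matched 2.
Augmenting path P4→Q3 (+1); matched 3.
Augmenting path P6→Q5 (+1); matched 4.
Augmenting path P3→Q2→P2→Q4 (+1); matched 5.
No augmenting path remains; maximum matching = 5.
König certificate: {P1, P2, P4, P6, Q2} is a vertex cover of size 5 (every listed pair touches it), so no matching can be larger.

5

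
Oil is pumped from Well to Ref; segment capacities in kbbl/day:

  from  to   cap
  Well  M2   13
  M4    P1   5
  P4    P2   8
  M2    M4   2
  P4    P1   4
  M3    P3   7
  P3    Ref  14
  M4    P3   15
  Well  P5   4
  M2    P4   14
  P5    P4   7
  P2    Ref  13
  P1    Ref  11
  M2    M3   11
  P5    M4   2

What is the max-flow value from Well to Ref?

Augment Well→M2→M4→P3→Ref: bottleneck 2, flow now 2.
Augment Well→M2→P4→P1→Ref: bottleneck 4, flow now 6.
Augment Well→M2→P4→P2→Ref: bottleneck 7, flow now 13.
Augment Well→P5→M4→P3→Ref: bottleneck 2, flow now 15.
Augment Well→P5→P4→P2→Ref: bottleneck 1, flow now 16.
Augment Well→P5→P4→M2→M3→P3→Ref: bottleneck 1, flow now 17. (uses reverse residual edge)
No augmenting path remains; maximum flow = 17.
In the residual graph, reachable from Well: {Well}.
Min-cut edges: Well→M2 (13), Well→P5 (4); capacity 13 + 4 = 17.
This cut is saturated, so no flow can exceed 17.

17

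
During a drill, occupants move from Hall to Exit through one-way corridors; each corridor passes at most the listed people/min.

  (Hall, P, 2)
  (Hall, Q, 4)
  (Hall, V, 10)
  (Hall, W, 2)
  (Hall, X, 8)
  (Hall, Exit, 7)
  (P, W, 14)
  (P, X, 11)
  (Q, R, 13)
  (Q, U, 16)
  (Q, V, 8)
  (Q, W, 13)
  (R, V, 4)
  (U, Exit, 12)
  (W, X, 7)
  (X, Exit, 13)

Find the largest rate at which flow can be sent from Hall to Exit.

23

Augment Hall→Exit: bottleneck 7, flow now 7.
Augment Hall→X→Exit: bottleneck 8, flow now 15.
Augment Hall→P→X→Exit: bottleneck 2, flow now 17.
Augment Hall→Q→U→Exit: bottleneck 4, flow now 21.
Augment Hall→W→X→Exit: bottleneck 2, flow now 23.
No augmenting path remains; maximum flow = 23.
In the residual graph, reachable from Hall: {Hall, V}.
Min-cut edges: Hall→P (2), Hall→Q (4), Hall→W (2), Hall→X (8), Hall→Exit (7); capacity 2 + 4 + 2 + 8 + 7 = 23.
This cut is saturated, so no flow can exceed 23.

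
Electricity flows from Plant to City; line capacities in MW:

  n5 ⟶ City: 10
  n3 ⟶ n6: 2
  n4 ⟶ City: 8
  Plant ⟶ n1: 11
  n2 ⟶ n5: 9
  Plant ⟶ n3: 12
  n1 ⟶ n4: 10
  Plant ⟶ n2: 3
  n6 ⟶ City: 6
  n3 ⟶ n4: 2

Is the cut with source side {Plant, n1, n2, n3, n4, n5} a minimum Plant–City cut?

No — its capacity is 20, but the minimum cut has capacity 13.

Given cut capacity: 2 + 8 + 10 = 20.
Augment Plant→n1→n4→City: bottleneck 8, flow now 8.
Augment Plant→n2→n5→City: bottleneck 3, flow now 11.
Augment Plant→n3→n6→City: bottleneck 2, flow now 13.
No augmenting path remains; maximum flow = 13.
In the residual graph, reachable from Plant: {Plant, n1, n3, n4}.
Min-cut edges: Plant→n2 (3), n3→n6 (2), n4→City (8); capacity 3 + 2 + 8 = 13.
Cut capacity 20 exceeds the max flow 13, so it is not minimum.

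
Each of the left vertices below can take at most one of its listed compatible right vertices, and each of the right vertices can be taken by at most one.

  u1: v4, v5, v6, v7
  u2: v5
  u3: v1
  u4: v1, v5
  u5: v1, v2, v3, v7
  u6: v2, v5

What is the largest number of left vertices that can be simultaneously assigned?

5

Unit-capacity flow: source→left, listed edges, right→sink; max matching = max flow.
Augmenting path u1→v4 (+1); matched 1.
Augmenting path u2→v5 (+1); matched 2.
Augmenting path u3→v1 (+1); matched 3.
Augmenting path u5→v2 (+1); matched 4.
Augmenting path u6→v2→u5→v3 (+1); matched 5.
No augmenting path remains; maximum matching = 5.
König certificate: {u1, u5, u6, v1, v5} is a vertex cover of size 5 (every listed pair touches it), so no matching can be larger.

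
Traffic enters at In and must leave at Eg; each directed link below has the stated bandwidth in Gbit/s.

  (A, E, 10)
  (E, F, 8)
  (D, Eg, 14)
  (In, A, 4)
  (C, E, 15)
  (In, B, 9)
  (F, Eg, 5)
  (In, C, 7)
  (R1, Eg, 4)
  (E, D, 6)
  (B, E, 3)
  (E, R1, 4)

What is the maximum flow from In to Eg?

Augment In→A→E→F→Eg: bottleneck 4, flow now 4.
Augment In→B→E→F→Eg: bottleneck 1, flow now 5.
Augment In→B→E→D→Eg: bottleneck 2, flow now 7.
Augment In→C→E→D→Eg: bottleneck 4, flow now 11.
Augment In→C→E→R1→Eg: bottleneck 3, flow now 14.
No augmenting path remains; maximum flow = 14.
In the residual graph, reachable from In: {In, B}.
Min-cut edges: In→A (4), In→C (7), B→E (3); capacity 4 + 7 + 3 = 14.
This cut is saturated, so no flow can exceed 14.

14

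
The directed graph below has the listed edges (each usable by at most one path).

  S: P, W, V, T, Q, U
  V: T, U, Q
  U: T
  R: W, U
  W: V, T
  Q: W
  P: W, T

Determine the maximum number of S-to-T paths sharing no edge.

Assign every edge capacity 1; by Menger, the answer equals the max flow.
Path S→T (+1); total 1.
Path S→P→T (+1); total 2.
Path S→U→T (+1); total 3.
Path S→V→T (+1); total 4.
Path S→W→T (+1); total 5.
No residual S→T path; max flow = 5.
Certifying cut of size 5: {S→P, S→T, U→T, V→T, W→T}.

5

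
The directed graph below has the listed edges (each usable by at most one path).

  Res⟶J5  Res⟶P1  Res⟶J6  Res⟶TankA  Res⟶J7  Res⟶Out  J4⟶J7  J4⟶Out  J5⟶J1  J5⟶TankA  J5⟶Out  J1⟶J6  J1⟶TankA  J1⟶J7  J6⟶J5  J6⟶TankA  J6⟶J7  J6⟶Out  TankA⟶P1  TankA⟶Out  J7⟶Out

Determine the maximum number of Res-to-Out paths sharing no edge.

Assign every edge capacity 1; by Menger, the answer equals the max flow.
Path Res→Out (+1); total 1.
Path Res→J5→Out (+1); total 2.
Path Res→J6→Out (+1); total 3.
Path Res→TankA→Out (+1); total 4.
Path Res→J7→Out (+1); total 5.
No residual Res→Out path; max flow = 5.
Certifying cut of size 5: {Res→J5, Res→J6, Res→J7, Res→Out, Res→TankA}.

5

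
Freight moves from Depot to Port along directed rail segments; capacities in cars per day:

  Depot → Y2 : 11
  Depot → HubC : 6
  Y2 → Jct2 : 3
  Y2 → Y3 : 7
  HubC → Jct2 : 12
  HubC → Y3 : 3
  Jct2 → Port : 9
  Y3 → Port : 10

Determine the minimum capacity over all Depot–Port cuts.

Augment Depot→Y2→Jct2→Port: bottleneck 3, flow now 3.
Augment Depot→Y2→Y3→Port: bottleneck 7, flow now 10.
Augment Depot→HubC→Jct2→Port: bottleneck 6, flow now 16.
No augmenting path remains; maximum flow = 16.
By max-flow min-cut, the minimum cut capacity equals the max flow.
In the residual graph, reachable from Depot: {Depot, Y2}.
Min-cut edges: Depot→HubC (6), Y2→Jct2 (3), Y2→Y3 (7); capacity 6 + 3 + 7 = 16.

16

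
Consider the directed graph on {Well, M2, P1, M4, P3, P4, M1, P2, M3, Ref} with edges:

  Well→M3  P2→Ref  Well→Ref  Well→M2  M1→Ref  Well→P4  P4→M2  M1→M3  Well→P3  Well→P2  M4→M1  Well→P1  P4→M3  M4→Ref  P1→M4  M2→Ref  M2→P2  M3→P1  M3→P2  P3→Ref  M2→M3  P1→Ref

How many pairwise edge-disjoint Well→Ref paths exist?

6

Assign every edge capacity 1; by Menger, the answer equals the max flow.
Path Well→Ref (+1); total 1.
Path Well→M2→Ref (+1); total 2.
Path Well→P1→Ref (+1); total 3.
Path Well→P3→Ref (+1); total 4.
Path Well→P2→Ref (+1); total 5.
Path Well→M3→P1→M4→Ref (+1); total 6.
No residual Well→Ref path; max flow = 6.
Certifying cut of size 6: {M2→Ref, M3→P1, P2→Ref, Well→P1, Well→P3, Well→Ref}.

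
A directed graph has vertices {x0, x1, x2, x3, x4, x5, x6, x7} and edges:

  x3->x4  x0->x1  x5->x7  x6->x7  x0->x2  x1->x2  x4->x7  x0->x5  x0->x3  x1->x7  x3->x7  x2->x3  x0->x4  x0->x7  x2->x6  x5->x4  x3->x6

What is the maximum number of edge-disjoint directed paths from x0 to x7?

6

Assign every edge capacity 1; by Menger, the answer equals the max flow.
Path x0→x7 (+1); total 1.
Path x0→x1→x7 (+1); total 2.
Path x0→x3→x7 (+1); total 3.
Path x0→x4→x7 (+1); total 4.
Path x0→x5→x7 (+1); total 5.
Path x0→x2→x6→x7 (+1); total 6.
No residual x0→x7 path; max flow = 6.
Certifying cut of size 6: {x0→x1, x0→x2, x0→x3, x0→x4, x0→x5, x0→x7}.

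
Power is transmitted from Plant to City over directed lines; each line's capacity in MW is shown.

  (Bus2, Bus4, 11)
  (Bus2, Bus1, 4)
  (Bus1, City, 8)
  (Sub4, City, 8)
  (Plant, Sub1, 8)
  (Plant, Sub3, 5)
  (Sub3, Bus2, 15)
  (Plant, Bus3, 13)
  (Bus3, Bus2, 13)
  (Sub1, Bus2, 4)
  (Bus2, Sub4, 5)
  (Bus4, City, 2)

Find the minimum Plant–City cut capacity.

11

Augment Plant→Sub3→Bus2→Bus1→City: bottleneck 4, flow now 4.
Augment Plant→Sub3→Bus2→Bus4→City: bottleneck 1, flow now 5.
Augment Plant→Bus3→Bus2→Bus4→City: bottleneck 1, flow now 6.
Augment Plant→Bus3→Bus2→Sub4→City: bottleneck 5, flow now 11.
No augmenting path remains; maximum flow = 11.
By max-flow min-cut, the minimum cut capacity equals the max flow.
In the residual graph, reachable from Plant: {Plant, Sub3, Bus3, Sub1, Bus2, Bus4}.
Min-cut edges: Bus2→Bus1 (4), Bus2→Sub4 (5), Bus4→City (2); capacity 4 + 5 + 2 = 11.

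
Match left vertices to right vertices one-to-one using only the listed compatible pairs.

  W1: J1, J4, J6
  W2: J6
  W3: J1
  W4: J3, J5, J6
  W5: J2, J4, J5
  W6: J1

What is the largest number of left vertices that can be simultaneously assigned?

Unit-capacity flow: source→left, listed edges, right→sink; max matching = max flow.
Augmenting path W1→J1 (+1); matched 1.
Augmenting path W2→J6 (+1); matched 2.
Augmenting path W4→J3 (+1); matched 3.
Augmenting path W5→J2 (+1); matched 4.
Augmenting path W3→J1→W1→J4 (+1); matched 5.
No augmenting path remains; maximum matching = 5.
König certificate: {W1, W2, W4, W5, J1} is a vertex cover of size 5 (every listed pair touches it), so no matching can be larger.

5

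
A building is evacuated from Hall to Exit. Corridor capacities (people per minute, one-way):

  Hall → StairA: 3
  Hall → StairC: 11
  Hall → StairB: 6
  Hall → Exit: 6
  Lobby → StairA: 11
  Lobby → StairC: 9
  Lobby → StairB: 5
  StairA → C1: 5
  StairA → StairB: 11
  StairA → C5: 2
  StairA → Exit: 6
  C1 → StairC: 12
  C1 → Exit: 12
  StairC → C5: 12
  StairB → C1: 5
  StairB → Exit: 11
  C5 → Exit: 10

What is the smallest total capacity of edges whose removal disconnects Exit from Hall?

Augment Hall→Exit: bottleneck 6, flow now 6.
Augment Hall→StairA→Exit: bottleneck 3, flow now 9.
Augment Hall→StairB→Exit: bottleneck 6, flow now 15.
Augment Hall→StairC→C5→Exit: bottleneck 10, flow now 25.
No augmenting path remains; maximum flow = 25.
By max-flow min-cut, the minimum cut capacity equals the max flow.
In the residual graph, reachable from Hall: {Hall, StairC, C5}.
Min-cut edges: Hall→StairA (3), Hall→StairB (6), Hall→Exit (6), C5→Exit (10); capacity 3 + 6 + 6 + 10 = 25.

25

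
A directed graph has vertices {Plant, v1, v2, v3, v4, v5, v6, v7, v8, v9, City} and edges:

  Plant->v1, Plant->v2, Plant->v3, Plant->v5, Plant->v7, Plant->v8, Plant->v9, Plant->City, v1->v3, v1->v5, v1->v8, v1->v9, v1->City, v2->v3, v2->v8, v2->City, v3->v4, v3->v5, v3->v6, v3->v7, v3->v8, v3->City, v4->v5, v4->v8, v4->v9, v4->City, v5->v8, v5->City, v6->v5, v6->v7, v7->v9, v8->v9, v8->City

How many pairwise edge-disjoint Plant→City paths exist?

Assign every edge capacity 1; by Menger, the answer equals the max flow.
Path Plant→City (+1); total 1.
Path Plant→v1→City (+1); total 2.
Path Plant→v2→City (+1); total 3.
Path Plant→v3→City (+1); total 4.
Path Plant→v5→City (+1); total 5.
Path Plant→v8→City (+1); total 6.
No residual Plant→City path; max flow = 6.
Certifying cut of size 6: {Plant→City, Plant→v1, Plant→v2, Plant→v3, Plant→v5, Plant→v8}.

6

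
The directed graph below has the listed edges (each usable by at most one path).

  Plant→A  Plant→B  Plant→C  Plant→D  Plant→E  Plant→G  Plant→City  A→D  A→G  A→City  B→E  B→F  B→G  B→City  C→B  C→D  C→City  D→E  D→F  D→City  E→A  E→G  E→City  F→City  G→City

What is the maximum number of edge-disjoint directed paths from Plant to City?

Assign every edge capacity 1; by Menger, the answer equals the max flow.
Path Plant→City (+1); total 1.
Path Plant→A→City (+1); total 2.
Path Plant→B→City (+1); total 3.
Path Plant→C→City (+1); total 4.
Path Plant→D→City (+1); total 5.
Path Plant→E→City (+1); total 6.
Path Plant→G→City (+1); total 7.
No residual Plant→City path; max flow = 7.
Certifying cut of size 7: {Plant→A, Plant→B, Plant→C, Plant→City, Plant→D, Plant→E, Plant→G}.

7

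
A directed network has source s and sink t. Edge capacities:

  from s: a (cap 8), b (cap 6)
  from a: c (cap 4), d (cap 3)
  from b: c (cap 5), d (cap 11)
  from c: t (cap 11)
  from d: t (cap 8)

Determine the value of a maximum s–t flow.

Augment s→a→c→t: bottleneck 4, flow now 4.
Augment s→a→d→t: bottleneck 3, flow now 7.
Augment s→b→c→t: bottleneck 5, flow now 12.
Augment s→b→d→t: bottleneck 1, flow now 13.
No augmenting path remains; maximum flow = 13.
In the residual graph, reachable from s: {s, a}.
Min-cut edges: s→b (6), a→c (4), a→d (3); capacity 6 + 4 + 3 = 13.
This cut is saturated, so no flow can exceed 13.

13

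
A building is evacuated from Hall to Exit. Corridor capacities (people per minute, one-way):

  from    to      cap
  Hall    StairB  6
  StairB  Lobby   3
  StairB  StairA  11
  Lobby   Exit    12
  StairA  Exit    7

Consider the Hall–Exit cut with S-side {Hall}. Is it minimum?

Given cut capacity: 6 = 6.
Augment Hall→StairB→Lobby→Exit: bottleneck 3, flow now 3.
Augment Hall→StairB→StairA→Exit: bottleneck 3, flow now 6.
No augmenting path remains; maximum flow = 6.
Cut capacity 6 equals the max flow, so it is a minimum cut.

Yes — it is a minimum cut (capacity 6).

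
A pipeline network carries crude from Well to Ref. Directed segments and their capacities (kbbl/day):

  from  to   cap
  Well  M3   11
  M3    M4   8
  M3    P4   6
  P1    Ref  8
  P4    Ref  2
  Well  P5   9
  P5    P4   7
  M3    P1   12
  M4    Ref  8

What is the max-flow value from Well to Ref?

13

Augment Well→M3→P4→Ref: bottleneck 2, flow now 2.
Augment Well→M3→P1→Ref: bottleneck 8, flow now 10.
Augment Well→M3→M4→Ref: bottleneck 1, flow now 11.
Augment Well→P5→P4→M3→M4→Ref: bottleneck 2, flow now 13. (uses reverse residual edge)
No augmenting path remains; maximum flow = 13.
In the residual graph, reachable from Well: {Well, P5, P4}.
Min-cut edges: Well→M3 (11), P4→Ref (2); capacity 11 + 2 = 13.
This cut is saturated, so no flow can exceed 13.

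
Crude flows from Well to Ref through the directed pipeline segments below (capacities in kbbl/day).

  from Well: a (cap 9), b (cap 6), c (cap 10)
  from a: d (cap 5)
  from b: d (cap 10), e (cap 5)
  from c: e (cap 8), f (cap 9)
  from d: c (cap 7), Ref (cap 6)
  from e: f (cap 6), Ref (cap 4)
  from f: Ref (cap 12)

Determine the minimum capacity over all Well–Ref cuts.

Augment Well→a→d→Ref: bottleneck 5, flow now 5.
Augment Well→b→d→Ref: bottleneck 1, flow now 6.
Augment Well→b→e→Ref: bottleneck 4, flow now 10.
Augment Well→c→f→Ref: bottleneck 9, flow now 19.
Augment Well→b→e→f→Ref: bottleneck 1, flow now 20.
Augment Well→c→e→f→Ref: bottleneck 1, flow now 21.
No augmenting path remains; maximum flow = 21.
By max-flow min-cut, the minimum cut capacity equals the max flow.
In the residual graph, reachable from Well: {Well, a}.
Min-cut edges: Well→b (6), Well→c (10), a→d (5); capacity 6 + 10 + 5 = 21.

21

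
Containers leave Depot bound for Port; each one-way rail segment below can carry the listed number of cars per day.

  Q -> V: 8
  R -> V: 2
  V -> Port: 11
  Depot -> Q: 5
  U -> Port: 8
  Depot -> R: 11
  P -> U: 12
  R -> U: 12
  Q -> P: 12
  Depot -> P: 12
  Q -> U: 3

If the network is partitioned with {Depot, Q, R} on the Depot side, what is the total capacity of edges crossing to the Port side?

49

Edges leaving {Depot, Q, R}: Depot→P (12), Q→P (12), Q→U (3), Q→V (8), R→U (12), R→V (2).
Cut capacity = 12 + 12 + 3 + 8 + 12 + 2 = 49.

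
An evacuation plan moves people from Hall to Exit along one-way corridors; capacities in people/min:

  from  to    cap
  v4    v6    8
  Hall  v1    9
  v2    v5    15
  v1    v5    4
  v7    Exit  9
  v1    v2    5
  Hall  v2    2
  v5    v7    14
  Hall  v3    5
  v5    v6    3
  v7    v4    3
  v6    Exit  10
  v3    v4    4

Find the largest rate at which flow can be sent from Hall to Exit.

15

Augment Hall→v1→v5→v6→Exit: bottleneck 3, flow now 3.
Augment Hall→v1→v5→v7→Exit: bottleneck 1, flow now 4.
Augment Hall→v2→v5→v7→Exit: bottleneck 2, flow now 6.
Augment Hall→v3→v4→v6→Exit: bottleneck 4, flow now 10.
Augment Hall→v1→v2→v5→v7→Exit: bottleneck 5, flow now 15.
No augmenting path remains; maximum flow = 15.
In the residual graph, reachable from Hall: {Hall, v3}.
Min-cut edges: Hall→v1 (9), Hall→v2 (2), v3→v4 (4); capacity 9 + 2 + 4 = 15.
This cut is saturated, so no flow can exceed 15.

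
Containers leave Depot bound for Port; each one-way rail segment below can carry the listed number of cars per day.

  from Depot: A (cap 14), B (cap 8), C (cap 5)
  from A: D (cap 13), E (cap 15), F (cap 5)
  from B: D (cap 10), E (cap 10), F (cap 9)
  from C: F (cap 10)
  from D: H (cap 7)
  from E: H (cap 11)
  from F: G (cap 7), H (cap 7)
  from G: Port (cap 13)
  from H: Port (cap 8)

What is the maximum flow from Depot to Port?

15

Augment Depot→A→D→H→Port: bottleneck 7, flow now 7.
Augment Depot→A→E→H→Port: bottleneck 1, flow now 8.
Augment Depot→A→F→G→Port: bottleneck 5, flow now 13.
Augment Depot→B→F→G→Port: bottleneck 2, flow now 15.
No augmenting path remains; maximum flow = 15.
In the residual graph, reachable from Depot: {Depot, A, B, C, D, E, F, H}.
Min-cut edges: F→G (7), H→Port (8); capacity 7 + 8 = 15.
This cut is saturated, so no flow can exceed 15.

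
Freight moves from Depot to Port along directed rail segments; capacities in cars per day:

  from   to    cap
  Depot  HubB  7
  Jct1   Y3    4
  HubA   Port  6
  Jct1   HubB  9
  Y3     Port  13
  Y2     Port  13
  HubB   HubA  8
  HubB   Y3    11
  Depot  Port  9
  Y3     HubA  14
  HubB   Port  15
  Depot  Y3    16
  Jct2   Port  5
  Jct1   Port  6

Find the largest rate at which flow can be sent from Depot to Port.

32

Augment Depot→Port: bottleneck 9, flow now 9.
Augment Depot→HubB→Port: bottleneck 7, flow now 16.
Augment Depot→Y3→Port: bottleneck 13, flow now 29.
Augment Depot→Y3→HubA→Port: bottleneck 3, flow now 32.
No augmenting path remains; maximum flow = 32.
In the residual graph, reachable from Depot: {Depot}.
Min-cut edges: Depot→HubB (7), Depot→Y3 (16), Depot→Port (9); capacity 7 + 16 + 9 = 32.
This cut is saturated, so no flow can exceed 32.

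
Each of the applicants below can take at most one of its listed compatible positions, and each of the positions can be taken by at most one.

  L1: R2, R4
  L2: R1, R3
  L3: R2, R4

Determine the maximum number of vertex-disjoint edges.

Unit-capacity flow: source→left, listed edges, right→sink; max matching = max flow.
Augmenting path L1→R2 (+1); matched 1.
Augmenting path L2→R1 (+1); matched 2.
Augmenting path L3→R4 (+1); matched 3.
No augmenting path remains; maximum matching = 3.
König certificate: {L1, L2, L3} is a vertex cover of size 3 (every listed pair touches it), so no matching can be larger.

3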